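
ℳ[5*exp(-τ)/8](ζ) 5*gamma(ζ)/8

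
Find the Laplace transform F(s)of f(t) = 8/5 8/(5 * s)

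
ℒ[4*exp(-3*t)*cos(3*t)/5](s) 4*(s + 3)/(5*((s + 3)^2 + 9))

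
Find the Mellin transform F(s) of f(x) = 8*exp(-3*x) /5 8*gamma(s) /(5*3^s) 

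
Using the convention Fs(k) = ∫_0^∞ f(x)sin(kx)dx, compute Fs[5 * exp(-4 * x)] 5 * k/(k^2 + 16)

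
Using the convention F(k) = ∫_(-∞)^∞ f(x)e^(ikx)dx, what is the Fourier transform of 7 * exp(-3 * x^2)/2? 7 * sqrt(3) * sqrt(pi) * exp(-k^2/12)/6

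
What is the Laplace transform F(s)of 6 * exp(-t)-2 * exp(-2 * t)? 6/(s + 1)-2/(s + 2)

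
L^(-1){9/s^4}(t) 3*t^3/2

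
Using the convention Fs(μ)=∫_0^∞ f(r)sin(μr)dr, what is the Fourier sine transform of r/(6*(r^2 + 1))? pi*exp(-μ)/12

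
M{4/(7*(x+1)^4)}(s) 2*gamma(s)*gamma(4 - s)/21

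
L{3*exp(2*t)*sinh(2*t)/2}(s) 3/(s*(s - 4))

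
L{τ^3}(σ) 6/σ^4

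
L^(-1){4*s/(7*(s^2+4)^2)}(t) t*sin(2*t)/7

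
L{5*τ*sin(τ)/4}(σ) 5*σ/(2*(σ^2 + 1)^2)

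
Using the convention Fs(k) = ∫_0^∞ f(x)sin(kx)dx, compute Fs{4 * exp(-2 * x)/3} 4 * k/(3 * (k^2 + 4))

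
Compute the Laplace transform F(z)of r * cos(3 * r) (z^2 - 9)/(z^2 + 9)^2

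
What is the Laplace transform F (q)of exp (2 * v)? 1/ (q - 2)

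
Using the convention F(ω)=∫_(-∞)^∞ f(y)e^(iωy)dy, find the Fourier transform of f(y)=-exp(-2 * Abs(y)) -4/(ω^2+4)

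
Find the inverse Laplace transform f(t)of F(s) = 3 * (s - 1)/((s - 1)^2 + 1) 3 * exp(t) * cos(t)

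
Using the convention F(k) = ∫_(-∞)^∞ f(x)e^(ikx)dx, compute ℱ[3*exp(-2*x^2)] 3*sqrt(2)*sqrt(pi)*exp(-k^2/8)/2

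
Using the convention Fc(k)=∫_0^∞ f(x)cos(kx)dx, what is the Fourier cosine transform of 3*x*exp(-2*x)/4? 3*(4 - k^2)/(4*(k^2+4)^2)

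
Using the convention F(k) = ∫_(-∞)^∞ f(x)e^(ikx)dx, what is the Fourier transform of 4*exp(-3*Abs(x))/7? 24/(7*(k^2 + 9))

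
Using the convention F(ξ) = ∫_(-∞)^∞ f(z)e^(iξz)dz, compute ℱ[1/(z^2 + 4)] pi*exp(-2*Abs(ξ))/2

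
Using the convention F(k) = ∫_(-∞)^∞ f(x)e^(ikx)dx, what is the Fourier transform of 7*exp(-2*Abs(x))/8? 7/(2*(k^2 + 4))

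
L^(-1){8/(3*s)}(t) 8/3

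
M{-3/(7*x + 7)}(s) -3*pi*csc(pi*s)/7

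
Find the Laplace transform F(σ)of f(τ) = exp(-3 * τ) 1/(σ+3)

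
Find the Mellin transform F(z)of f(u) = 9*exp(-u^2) 9*gamma(z/2)/2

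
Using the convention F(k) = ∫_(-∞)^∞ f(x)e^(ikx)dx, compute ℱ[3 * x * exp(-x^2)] 3 * I * sqrt(pi) * k * exp(-k^2/4)/2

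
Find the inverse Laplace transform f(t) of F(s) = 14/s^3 7 * t^2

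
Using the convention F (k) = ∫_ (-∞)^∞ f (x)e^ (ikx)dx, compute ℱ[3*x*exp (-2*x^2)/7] 3*sqrt (2)*I*sqrt (pi)*k*exp (-k^2/8)/56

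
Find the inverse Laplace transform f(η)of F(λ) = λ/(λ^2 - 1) cosh(η)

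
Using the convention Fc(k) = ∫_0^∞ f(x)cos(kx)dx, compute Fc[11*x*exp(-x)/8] 11*(1 - k^2)/(8*(k^2 + 1)^2)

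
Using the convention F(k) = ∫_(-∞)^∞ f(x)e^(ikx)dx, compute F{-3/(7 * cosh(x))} -3 * pi/(7 * cosh(pi * k/2))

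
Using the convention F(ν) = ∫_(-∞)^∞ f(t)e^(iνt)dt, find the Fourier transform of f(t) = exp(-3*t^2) sqrt(3)*sqrt(pi)*exp(-ν^2/12)/3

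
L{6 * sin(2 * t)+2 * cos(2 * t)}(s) 12/(s^2+4)+2 * s/(s^2+4)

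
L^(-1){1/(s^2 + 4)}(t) sin(2*t)/2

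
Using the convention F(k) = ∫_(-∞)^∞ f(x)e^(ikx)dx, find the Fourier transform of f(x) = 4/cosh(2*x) 2*pi/cosh(pi*k/4)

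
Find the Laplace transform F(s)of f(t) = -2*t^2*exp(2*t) -4/(s - 2)^3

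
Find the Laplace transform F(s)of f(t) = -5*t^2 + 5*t 5/s^2 - 10/s^3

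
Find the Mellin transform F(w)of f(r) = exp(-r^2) gamma(w/2)/2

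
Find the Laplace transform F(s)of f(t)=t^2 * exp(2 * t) 2/(s - 2)^3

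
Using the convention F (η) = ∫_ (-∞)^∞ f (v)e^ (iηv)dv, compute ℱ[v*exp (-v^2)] I*sqrt (pi)*η*exp (-η^2/4)/2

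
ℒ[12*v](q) 12/q^2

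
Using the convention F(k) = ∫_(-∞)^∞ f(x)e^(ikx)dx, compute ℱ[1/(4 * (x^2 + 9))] pi * exp(-3 * Abs(k))/12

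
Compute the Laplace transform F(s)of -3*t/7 -3/(7*s^2)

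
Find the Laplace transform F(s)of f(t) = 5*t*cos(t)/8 5*(s^2 - 1)/(8*(s^2 + 1)^2)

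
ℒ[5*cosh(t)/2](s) 5*s/(2*(s^2 - 1))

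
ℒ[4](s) 4/s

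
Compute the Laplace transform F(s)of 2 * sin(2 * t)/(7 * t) 2 * atan(2/s)/7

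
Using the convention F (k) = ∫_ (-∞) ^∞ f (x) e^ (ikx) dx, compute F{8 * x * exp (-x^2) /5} 4 * I * sqrt (pi) * k * exp (-k^2/4) /5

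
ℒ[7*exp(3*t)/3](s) 7/(3*(s - 3))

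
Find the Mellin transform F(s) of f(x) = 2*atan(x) -pi*sec(pi*s/2) /s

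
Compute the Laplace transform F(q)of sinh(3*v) 3/(q^2 - 9)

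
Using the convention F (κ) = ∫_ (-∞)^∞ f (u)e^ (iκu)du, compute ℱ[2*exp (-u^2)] 2*sqrt (pi)*exp (-κ^2/4)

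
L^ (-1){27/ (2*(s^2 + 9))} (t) 9*sin (3*t)/2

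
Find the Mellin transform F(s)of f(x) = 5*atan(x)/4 -5*pi*sec(pi*s/2)/(8*s)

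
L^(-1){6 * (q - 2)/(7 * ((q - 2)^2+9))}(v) 6 * exp(2 * v) * cos(3 * v)/7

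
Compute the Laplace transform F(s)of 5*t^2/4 5/(2*s^3)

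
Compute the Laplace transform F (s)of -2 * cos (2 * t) -2 * s/ (s^2 + 4)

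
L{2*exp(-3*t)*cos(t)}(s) 2*(s + 3)/((s + 3)^2 + 1)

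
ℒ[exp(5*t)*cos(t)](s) (s - 5)/((s - 5)^2 + 1)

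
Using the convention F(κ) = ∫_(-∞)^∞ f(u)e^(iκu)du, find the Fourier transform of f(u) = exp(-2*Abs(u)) 4/(κ^2 + 4)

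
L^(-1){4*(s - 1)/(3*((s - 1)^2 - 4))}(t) 4*exp(t)*cosh(2*t)/3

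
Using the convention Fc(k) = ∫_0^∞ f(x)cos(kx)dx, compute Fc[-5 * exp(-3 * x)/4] -15/(4 * k^2 + 36)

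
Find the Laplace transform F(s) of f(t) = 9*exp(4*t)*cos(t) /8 9*(s - 4) /(8*((s - 4) ^2 + 1) ) 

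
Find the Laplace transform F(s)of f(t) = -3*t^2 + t s^(-2)-6/s^3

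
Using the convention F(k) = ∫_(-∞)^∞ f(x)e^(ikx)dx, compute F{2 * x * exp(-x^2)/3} I * sqrt(pi) * k * exp(-k^2/4)/3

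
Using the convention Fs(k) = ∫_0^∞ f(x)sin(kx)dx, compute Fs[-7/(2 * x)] -7 * pi/4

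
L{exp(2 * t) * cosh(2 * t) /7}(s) (s - 2) /(7 * s * (s - 4) ) 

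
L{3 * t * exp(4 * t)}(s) 3/(s - 4)^2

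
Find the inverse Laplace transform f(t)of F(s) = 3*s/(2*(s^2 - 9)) 3*cosh(3*t)/2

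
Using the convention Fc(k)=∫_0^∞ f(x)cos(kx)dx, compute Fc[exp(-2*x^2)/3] sqrt(2)*sqrt(pi)*exp(-k^2/8)/12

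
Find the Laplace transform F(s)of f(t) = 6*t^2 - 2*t 12/s^3 - 2/s^2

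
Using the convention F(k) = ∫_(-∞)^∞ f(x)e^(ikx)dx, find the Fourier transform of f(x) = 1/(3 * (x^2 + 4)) pi * exp(-2 * Abs(k))/6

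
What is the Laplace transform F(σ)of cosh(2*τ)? σ/(σ^2 - 4)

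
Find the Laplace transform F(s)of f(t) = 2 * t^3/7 12/(7 * s^4)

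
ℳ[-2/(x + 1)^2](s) 2*pi*(s - 1)/sin(pi*s)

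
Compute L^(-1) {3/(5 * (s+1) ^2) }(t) 3 * t * exp(-t) /5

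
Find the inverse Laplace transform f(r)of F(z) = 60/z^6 r^5/2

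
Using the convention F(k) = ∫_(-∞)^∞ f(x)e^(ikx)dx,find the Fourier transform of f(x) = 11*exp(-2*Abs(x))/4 11/(k^2 + 4)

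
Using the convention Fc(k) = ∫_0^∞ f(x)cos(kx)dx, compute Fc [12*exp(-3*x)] 36/(k^2 + 9)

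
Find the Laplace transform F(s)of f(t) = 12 12/s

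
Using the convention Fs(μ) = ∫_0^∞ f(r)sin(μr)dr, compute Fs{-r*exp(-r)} -2*μ/(μ^2 + 1)^2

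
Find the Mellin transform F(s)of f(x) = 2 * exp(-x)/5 2 * gamma(s)/5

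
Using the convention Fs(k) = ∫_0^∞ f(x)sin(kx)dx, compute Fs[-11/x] -11 * pi/2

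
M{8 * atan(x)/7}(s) -4 * pi * sec(pi * s/2)/(7 * s)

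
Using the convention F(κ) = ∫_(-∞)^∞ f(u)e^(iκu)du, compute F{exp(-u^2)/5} sqrt(pi) * exp(-κ^2/4)/5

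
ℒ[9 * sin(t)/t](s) 9 * atan(1/s)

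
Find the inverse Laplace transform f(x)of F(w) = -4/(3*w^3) -2*x^2/3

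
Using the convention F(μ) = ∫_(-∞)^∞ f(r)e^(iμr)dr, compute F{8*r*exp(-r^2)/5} 4*I*sqrt(pi)*μ*exp(-μ^2/4)/5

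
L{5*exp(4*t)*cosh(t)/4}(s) 5*(s - 4)/(4*((s - 4)^2 - 1))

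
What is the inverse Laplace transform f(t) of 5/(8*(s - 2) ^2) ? 5*t*exp(2*t) /8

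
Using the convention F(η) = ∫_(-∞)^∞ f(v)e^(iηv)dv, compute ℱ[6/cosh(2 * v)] 3 * pi/cosh(pi * η/4)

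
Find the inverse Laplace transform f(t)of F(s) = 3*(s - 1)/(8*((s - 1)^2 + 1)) 3*exp(t)*cos(t)/8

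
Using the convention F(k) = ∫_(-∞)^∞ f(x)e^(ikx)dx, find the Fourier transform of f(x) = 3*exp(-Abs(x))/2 3/(k^2 + 1)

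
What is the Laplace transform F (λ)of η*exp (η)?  (λ - 1)^ (-2)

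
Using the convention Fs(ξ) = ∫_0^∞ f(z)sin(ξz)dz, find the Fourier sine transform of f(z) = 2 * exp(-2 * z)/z 2 * atan(ξ/2)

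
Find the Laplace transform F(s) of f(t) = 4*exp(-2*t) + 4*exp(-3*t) 4/(s + 2) + 4/(s + 3) 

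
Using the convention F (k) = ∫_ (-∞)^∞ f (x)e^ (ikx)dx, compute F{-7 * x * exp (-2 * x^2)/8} -7 * sqrt (2) * I * sqrt (pi) * k * exp (-k^2/8)/64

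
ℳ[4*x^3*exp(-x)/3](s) 4*gamma(s+3)/3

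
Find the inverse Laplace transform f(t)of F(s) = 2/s 2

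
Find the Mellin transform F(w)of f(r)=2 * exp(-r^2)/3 gamma(w/2)/3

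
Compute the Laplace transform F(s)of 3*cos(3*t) 3*s/(s^2 + 9)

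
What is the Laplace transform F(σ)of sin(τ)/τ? atan(1/σ)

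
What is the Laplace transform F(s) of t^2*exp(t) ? 2/(s - 1) ^3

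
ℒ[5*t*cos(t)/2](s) 5*(s^2 - 1)/(2*(s^2 + 1)^2)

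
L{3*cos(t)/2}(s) 3*s/(2*(s^2+1))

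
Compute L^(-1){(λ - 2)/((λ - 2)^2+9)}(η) exp(2 * η) * cos(3 * η)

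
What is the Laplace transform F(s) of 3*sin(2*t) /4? 3/(2*(s^2 + 4) ) 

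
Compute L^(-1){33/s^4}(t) 11*t^3/2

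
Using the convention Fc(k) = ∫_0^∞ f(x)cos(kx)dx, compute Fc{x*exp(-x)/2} (1 - k^2)/(2*(k^2 + 1)^2)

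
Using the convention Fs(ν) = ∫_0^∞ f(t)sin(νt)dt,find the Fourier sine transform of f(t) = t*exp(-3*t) 6*ν/(ν^2 + 9)^2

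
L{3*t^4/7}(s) 72/(7*s^5)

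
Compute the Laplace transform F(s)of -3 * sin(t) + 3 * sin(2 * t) 6/(s^2 + 4) - 3/(s^2 + 1)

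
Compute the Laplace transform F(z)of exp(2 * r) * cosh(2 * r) (z - 2)/(z * (z - 4))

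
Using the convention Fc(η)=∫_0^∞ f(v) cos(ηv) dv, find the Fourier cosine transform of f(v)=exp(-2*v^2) sqrt(2)*sqrt(pi)*exp(-η^2/8) /4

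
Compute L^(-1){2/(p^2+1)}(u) 2*sin(u)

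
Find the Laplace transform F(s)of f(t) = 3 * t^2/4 3/(2 * s^3)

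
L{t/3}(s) 1/(3 * s^2)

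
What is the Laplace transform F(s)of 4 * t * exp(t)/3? 4/(3 * (s - 1)^2)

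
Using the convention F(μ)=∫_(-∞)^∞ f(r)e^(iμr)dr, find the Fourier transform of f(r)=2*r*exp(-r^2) I*sqrt(pi)*μ*exp(-μ^2/4)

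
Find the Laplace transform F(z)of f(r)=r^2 2/z^3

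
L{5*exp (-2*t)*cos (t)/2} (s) 5*(s + 2)/ (2*( (s + 2)^2 + 1))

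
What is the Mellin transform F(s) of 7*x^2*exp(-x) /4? 7*gamma(s+2) /4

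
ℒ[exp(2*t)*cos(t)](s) (s - 2)/((s - 2)^2 + 1)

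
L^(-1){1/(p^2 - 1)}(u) sinh(u)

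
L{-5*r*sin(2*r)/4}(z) -5*z/(z^2 + 4)^2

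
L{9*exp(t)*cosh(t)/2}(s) 9*(s - 1)/(2*s*(s - 2))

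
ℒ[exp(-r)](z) 1/(z + 1)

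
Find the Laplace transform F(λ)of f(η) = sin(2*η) 2/(λ^2+4)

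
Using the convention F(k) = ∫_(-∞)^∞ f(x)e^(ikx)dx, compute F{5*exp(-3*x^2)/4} 5*sqrt(3)*sqrt(pi)*exp(-k^2/12)/12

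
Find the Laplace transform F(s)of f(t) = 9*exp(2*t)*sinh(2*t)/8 9/(4*s*(s - 4))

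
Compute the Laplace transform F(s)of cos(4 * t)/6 s/(6 * (s^2 + 16))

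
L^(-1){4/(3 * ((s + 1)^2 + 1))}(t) 4 * exp(-t) * sin(t)/3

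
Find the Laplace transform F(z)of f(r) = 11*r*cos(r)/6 11*(z^2 - 1)/(6*(z^2 + 1)^2)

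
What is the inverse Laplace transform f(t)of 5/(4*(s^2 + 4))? 5*sin(2*t)/8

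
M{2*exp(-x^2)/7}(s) gamma(s/2)/7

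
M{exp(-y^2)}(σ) gamma(σ/2)/2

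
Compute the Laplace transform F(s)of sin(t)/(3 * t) atan(1/s)/3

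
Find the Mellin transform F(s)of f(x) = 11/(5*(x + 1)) 11*pi*csc(pi*s)/5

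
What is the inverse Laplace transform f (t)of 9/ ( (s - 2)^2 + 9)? 3*exp (2*t)*sin (3*t)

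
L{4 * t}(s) 4/s^2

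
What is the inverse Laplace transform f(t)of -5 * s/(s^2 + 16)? -5 * cos(4 * t)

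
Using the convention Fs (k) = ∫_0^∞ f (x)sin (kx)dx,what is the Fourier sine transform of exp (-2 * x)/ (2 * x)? atan (k/2)/2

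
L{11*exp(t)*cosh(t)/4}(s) 11*(s - 1)/(4*s*(s - 2))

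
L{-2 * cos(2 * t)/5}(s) -2 * s/(5 * s^2 + 20)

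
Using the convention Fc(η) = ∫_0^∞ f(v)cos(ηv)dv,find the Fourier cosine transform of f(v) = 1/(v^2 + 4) pi*exp(-2*η)/4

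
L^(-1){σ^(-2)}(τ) τ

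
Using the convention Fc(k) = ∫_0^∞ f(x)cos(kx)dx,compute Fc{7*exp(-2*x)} 14/(k^2 + 4)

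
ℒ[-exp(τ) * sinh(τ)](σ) -1/(σ * (σ - 2))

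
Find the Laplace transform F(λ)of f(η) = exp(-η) 1/(λ+1)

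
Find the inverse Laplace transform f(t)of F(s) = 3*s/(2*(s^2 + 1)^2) 3*t*sin(t)/4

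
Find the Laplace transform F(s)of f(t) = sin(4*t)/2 2/(s^2 + 16)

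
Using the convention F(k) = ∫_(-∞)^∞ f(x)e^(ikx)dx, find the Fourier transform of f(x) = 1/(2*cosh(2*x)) pi/(4*cosh(pi*k/4))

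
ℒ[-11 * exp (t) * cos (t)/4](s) 11 * (1 - s)/ (4 * ( (s - 1)^2 + 1))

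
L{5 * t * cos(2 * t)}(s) 5 * (s^2 - 4)/(s^2+4)^2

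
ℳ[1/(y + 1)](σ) pi * csc(pi * σ) 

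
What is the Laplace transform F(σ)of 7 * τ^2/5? 14/(5 * σ^3)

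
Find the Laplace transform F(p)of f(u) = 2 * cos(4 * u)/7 2 * p/(7 * (p^2 + 16))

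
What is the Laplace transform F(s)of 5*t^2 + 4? 10/s^3 + 4/s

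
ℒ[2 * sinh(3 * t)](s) 6/(s^2 - 9) 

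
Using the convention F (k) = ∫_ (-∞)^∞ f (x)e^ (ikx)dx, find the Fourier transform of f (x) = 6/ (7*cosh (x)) 6*pi/ (7*cosh (pi*k/2))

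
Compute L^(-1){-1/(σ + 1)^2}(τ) -τ * exp(-τ)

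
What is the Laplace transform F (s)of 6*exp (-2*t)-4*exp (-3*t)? 6/ (s + 2)-4/ (s + 3)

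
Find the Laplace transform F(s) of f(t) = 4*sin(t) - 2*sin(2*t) 4/(s^2 + 1) - 4/(s^2 + 4) 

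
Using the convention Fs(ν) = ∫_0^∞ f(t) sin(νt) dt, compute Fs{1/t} pi/2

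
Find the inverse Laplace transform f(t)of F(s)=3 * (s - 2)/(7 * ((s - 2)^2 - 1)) 3 * exp(2 * t) * cosh(t)/7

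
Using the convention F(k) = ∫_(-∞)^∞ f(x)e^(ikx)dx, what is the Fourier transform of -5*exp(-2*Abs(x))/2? -10/(k^2 + 4)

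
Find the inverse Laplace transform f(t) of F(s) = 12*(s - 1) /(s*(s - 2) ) 12*exp(t)*cosh(t) 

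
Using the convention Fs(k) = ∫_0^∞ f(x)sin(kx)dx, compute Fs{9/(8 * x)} 9 * pi/16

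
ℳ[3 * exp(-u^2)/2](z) 3 * gamma(z/2)/4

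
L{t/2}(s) 1/(2*s^2) 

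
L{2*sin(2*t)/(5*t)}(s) 2*atan(2/s)/5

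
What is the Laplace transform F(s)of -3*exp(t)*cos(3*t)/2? 3*(1 - s)/(2*((s - 1)^2 + 9))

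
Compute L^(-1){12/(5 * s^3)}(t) 6 * t^2/5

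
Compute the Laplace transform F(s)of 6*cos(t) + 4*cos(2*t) 6*s/(s^2 + 1) + 4*s/(s^2 + 4)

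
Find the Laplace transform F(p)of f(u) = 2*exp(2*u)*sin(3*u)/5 6/(5*((p - 2)^2 + 9))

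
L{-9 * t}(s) -9/s^2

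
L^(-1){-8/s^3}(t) -4*t^2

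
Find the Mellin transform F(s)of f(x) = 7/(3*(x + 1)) 7*pi*csc(pi*s)/3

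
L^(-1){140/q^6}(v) 7*v^5/6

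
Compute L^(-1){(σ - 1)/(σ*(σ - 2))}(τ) exp(τ)*cosh(τ)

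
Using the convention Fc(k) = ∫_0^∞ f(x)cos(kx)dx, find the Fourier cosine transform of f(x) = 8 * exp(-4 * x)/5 32/(5 * (k^2 + 16))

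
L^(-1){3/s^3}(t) 3 * t^2/2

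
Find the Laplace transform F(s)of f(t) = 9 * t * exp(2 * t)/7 9/(7 * (s - 2)^2)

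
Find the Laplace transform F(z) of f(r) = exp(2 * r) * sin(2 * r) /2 1/((z - 2) ^2 + 4) 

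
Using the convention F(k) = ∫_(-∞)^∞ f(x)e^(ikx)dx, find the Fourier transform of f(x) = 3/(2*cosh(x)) 3*pi/(2*cosh(pi*k/2))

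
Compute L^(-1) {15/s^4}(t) 5 * t^3/2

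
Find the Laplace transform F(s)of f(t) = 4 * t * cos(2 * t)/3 4 * (s^2 - 4)/(3 * (s^2 + 4)^2)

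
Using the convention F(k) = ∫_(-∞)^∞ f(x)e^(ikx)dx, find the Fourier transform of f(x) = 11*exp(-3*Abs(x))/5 66/(5*(k^2 + 9))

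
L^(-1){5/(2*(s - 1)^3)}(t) 5*t^2*exp(t)/4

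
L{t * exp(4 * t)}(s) (s - 4)^(-2)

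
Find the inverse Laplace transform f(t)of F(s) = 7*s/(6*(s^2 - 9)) 7*cosh(3*t)/6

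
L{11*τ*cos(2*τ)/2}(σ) 11*(σ^2 - 4)/(2*(σ^2 + 4)^2)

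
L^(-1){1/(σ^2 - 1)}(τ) sinh(τ)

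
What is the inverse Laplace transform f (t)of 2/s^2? 2 * t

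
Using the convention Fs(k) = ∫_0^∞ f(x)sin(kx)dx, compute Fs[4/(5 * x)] 2 * pi/5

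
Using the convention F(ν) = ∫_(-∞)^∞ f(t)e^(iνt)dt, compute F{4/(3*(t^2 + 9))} 4*pi*exp(-3*Abs(ν))/9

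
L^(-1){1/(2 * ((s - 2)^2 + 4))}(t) exp(2 * t) * sin(2 * t)/4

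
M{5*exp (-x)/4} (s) 5*gamma (s)/4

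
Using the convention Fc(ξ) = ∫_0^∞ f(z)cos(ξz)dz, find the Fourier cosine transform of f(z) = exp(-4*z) 4/(ξ^2 + 16)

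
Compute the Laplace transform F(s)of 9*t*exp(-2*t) 9/(s + 2)^2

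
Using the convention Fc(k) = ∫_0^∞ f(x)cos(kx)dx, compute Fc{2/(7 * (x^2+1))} pi * exp(-k)/7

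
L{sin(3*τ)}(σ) 3/(σ^2 + 9)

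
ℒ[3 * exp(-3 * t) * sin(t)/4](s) 3/(4 * ((s + 3)^2 + 1))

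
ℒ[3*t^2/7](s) 6/(7*s^3)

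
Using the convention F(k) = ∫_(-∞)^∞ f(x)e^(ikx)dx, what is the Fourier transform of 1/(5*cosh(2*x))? pi/(10*cosh(pi*k/4))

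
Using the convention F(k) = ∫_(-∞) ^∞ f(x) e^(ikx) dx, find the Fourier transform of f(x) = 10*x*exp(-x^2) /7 5*I*sqrt(pi)*k*exp(-k^2/4) /7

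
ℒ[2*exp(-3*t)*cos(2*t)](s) 2*(s + 3) /((s + 3) ^2 + 4) 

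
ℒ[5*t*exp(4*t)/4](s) 5/(4*(s - 4)^2)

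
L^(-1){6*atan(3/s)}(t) 6*sin(3*t)/t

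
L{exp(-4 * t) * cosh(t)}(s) (s + 4)/((s + 4)^2 - 1)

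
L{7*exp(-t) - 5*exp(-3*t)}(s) 7/(s + 1) - 5/(s + 3)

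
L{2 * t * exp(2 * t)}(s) 2/(s - 2)^2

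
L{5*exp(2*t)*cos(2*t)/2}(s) 5*(s - 2)/(2*((s - 2)^2 + 4))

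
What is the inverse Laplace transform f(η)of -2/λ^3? -η^2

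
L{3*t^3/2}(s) 9/s^4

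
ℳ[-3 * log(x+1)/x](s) 3 * pi * csc(pi * s)/(s - 1)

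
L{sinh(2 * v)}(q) 2/(q^2 - 4)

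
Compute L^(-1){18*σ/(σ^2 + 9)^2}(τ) 3*τ*sin(3*τ)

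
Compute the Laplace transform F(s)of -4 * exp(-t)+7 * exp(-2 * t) 7/(s+2)-4/(s+1)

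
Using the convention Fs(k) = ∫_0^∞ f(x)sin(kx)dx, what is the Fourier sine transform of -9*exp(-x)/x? -9*atan(k)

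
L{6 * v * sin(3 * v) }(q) 36 * q/(q^2 + 9) ^2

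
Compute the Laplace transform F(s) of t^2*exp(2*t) 2/(s - 2) ^3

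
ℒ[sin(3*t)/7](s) 3/(7*(s^2 + 9))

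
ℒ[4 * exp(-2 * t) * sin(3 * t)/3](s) 4/((s + 2)^2 + 9)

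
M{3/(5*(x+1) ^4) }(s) gamma(s)*gamma(4 - s) /10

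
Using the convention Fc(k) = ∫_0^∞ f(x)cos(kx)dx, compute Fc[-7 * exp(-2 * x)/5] -14/(5 * k^2 + 20)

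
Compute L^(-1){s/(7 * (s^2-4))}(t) cosh(2 * t)/7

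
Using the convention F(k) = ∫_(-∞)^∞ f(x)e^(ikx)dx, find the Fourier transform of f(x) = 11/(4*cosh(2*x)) 11*pi/(8*cosh(pi*k/4))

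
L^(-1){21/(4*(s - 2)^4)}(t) 7*t^3*exp(2*t)/8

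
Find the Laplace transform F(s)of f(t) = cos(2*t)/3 s/(3*(s^2 + 4))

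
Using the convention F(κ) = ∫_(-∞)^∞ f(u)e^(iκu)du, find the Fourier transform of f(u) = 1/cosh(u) pi/cosh(pi*κ/2)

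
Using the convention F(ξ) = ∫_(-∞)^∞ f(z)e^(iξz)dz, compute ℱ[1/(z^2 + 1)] pi * exp(-Abs(ξ))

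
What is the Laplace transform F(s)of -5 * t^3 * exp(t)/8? -15/(4 * (s - 1)^4)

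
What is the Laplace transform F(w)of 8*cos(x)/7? 8*w/(7*(w^2+1))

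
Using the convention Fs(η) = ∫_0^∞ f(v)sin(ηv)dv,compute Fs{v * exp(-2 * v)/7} 4 * η/(7 * (η^2+4)^2)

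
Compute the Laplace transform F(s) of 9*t 9/s^2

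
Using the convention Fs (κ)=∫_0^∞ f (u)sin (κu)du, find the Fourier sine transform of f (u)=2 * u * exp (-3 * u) 12 * κ/ (κ^2+9)^2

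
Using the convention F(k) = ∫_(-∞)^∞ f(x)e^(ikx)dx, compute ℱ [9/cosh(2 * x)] 9 * pi/(2 * cosh(pi * k/4))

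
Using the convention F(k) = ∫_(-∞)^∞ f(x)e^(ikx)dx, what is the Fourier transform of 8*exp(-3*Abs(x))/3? 16/(k^2+9)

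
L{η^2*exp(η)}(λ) 2/(λ - 1)^3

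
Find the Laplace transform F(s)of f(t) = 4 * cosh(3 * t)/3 4 * s/(3 * (s^2-9))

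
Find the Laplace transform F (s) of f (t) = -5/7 -5/ (7 * s) 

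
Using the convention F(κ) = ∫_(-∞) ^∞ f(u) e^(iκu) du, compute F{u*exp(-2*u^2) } sqrt(2)*I*sqrt(pi)*κ*exp(-κ^2/8) /8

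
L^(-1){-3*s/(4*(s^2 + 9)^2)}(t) -t*sin(3*t)/8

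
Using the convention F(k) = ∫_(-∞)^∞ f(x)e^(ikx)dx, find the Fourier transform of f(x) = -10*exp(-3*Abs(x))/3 -20/(k^2 + 9)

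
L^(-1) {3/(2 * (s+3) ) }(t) 3 * exp(-3 * t) /2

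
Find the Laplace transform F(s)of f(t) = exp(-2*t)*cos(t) (s+2)/((s+2)^2+1)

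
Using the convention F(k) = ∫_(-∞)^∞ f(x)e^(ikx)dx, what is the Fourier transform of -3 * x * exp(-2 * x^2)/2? -3 * sqrt(2) * I * sqrt(pi) * k * exp(-k^2/8)/16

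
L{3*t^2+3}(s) 6/s^3+3/s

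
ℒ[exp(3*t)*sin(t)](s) 1/((s - 3)^2+1)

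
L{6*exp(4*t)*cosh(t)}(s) 6*(s - 4)/((s - 4)^2 - 1)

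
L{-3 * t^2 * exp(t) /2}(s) -3/(s - 1) ^3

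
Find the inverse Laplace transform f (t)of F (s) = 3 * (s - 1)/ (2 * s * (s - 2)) 3 * exp (t) * cosh (t)/2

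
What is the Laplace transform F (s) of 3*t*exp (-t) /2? 3/ (2*(s+1) ^2) 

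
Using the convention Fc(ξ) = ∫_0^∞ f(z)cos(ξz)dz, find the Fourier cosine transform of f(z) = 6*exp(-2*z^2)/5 3*sqrt(2)*sqrt(pi)*exp(-ξ^2/8)/10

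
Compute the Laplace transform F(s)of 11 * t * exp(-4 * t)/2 11/(2 * (s + 4)^2)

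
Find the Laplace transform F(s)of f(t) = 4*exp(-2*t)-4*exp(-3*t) 4/(s+2)-4/(s+3)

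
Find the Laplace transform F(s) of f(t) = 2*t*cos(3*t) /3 2*(s^2 - 9) /(3*(s^2 + 9) ^2) 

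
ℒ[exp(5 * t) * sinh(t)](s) 1/((s - 5) ^2-1) 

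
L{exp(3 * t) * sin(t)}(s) 1/((s - 3)^2 + 1)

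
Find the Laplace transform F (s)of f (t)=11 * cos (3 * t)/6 11 * s/ (6 * (s^2 + 9))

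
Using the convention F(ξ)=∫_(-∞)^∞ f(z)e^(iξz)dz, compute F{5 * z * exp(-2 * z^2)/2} 5 * sqrt(2) * I * sqrt(pi) * ξ * exp(-ξ^2/8)/16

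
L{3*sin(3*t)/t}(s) 3*atan(3/s)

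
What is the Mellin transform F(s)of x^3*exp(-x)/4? gamma(s + 3)/4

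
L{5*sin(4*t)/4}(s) 5/(s^2 + 16)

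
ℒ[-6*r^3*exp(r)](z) -36/(z - 1)^4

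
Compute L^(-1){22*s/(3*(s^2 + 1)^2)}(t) 11*t*sin(t)/3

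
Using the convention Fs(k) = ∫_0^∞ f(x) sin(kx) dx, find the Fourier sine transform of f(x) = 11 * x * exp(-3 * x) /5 66 * k/(5 * (k^2 + 9) ^2) 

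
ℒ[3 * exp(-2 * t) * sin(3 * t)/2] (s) 9/(2 * ((s + 2)^2 + 9))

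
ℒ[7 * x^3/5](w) 42/ (5 * w^4)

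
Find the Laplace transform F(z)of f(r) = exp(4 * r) 1/(z - 4)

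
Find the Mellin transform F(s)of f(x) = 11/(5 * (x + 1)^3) 11 * pi * (s - 2) * (s - 1)/(10 * sin(pi * s))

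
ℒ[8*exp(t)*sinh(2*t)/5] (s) 16/(5*((s - 1)^2 - 4))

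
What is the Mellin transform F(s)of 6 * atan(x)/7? -3 * pi * sec(pi * s/2)/(7 * s)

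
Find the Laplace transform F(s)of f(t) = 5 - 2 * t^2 5/s - 4/s^3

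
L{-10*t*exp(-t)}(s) -10/(s + 1)^2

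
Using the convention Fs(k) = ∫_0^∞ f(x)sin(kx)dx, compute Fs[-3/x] -3*pi/2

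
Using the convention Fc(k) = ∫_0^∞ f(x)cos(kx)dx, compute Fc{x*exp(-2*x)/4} (4 - k^2)/(4*(k^2 + 4)^2)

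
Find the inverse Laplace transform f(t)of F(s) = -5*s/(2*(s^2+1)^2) -5*t*sin(t)/4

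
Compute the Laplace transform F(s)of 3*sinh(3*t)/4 9/(4*(s^2 - 9))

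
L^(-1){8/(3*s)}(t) 8/3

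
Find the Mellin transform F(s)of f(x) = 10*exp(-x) 10*gamma(s)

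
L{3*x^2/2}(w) 3/w^3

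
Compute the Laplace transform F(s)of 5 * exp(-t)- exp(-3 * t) 5/(s + 1)-1/(s + 3)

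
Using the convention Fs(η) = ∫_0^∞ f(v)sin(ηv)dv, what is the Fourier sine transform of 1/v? pi/2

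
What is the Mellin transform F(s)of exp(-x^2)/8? gamma(s/2)/16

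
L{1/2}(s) 1/(2*s)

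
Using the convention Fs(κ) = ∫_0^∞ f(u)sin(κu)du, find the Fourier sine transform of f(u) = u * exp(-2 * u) 4 * κ/(κ^2 + 4)^2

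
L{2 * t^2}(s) 4/s^3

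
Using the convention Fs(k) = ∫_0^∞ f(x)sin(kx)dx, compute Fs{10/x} 5*pi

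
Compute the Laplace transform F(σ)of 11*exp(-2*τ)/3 11/(3*(σ + 2))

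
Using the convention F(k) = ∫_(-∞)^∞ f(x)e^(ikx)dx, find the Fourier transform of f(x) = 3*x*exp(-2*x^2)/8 3*sqrt(2)*I*sqrt(pi)*k*exp(-k^2/8)/64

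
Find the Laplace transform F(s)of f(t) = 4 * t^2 8/s^3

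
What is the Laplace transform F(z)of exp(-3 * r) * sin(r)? 1/((z + 3)^2 + 1)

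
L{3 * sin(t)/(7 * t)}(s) 3 * atan(1/s)/7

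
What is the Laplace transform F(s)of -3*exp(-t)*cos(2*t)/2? 3*(-s - 1)/(2*((s + 1)^2 + 4))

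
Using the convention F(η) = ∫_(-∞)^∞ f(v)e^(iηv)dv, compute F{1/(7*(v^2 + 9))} pi*exp(-3*Abs(η))/21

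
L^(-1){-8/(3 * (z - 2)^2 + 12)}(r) -4 * exp(2 * r) * sin(2 * r)/3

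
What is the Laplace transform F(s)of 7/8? 7/(8*s)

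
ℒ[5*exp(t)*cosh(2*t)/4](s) 5*(s - 1)/(4*((s - 1)^2 - 4))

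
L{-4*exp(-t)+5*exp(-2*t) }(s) 5/(s+2) - 4/(s+1) 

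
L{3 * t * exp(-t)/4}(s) 3/(4 * (s + 1)^2)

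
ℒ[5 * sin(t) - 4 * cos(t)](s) 5/(s^2 + 1) - 4 * s/(s^2 + 1)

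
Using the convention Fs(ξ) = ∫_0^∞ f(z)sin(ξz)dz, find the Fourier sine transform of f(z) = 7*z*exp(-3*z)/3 14*ξ/(ξ^2 + 9)^2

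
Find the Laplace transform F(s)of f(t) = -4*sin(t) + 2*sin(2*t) 4/(s^2 + 4) - 4/(s^2 + 1)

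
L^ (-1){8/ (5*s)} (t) 8/5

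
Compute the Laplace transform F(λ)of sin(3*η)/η atan(3/λ)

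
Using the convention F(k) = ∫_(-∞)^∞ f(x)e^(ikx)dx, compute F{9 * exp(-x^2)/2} 9 * sqrt(pi) * exp(-k^2/4)/2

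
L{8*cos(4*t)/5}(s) 8*s/(5*(s^2+16))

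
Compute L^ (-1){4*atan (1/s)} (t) 4*sin (t)/t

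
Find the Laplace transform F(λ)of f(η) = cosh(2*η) λ/(λ^2 - 4)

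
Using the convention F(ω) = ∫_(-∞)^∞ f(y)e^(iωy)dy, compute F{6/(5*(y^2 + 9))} 2*pi*exp(-3*Abs(ω))/5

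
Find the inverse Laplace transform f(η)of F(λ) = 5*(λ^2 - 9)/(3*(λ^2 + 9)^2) 5*η*cos(3*η)/3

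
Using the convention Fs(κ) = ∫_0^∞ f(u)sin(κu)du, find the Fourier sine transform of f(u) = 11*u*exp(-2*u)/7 44*κ/(7*(κ^2+4)^2)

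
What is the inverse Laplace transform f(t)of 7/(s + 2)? 7*exp(-2*t)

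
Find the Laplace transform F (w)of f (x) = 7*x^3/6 7/w^4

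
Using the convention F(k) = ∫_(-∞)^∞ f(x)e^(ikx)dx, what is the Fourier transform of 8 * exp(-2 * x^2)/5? 4 * sqrt(2) * sqrt(pi) * exp(-k^2/8)/5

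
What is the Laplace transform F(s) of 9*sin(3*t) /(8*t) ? 9*atan(3/s) /8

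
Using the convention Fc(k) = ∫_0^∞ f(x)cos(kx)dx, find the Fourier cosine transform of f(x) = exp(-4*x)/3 4/(3*(k^2+16))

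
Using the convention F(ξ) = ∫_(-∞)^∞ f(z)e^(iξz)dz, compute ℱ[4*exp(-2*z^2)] 2*sqrt(2)*sqrt(pi)*exp(-ξ^2/8)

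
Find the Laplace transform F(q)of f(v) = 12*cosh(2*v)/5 12*q/(5*(q^2 - 4))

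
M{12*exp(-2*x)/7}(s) 12*gamma(s)/(7*2^s)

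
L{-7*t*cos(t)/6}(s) 7*(1 - s^2)/(6*(s^2 + 1)^2)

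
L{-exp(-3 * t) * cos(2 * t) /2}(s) (-s - 3) /(2 * ((s+3) ^2+4) ) 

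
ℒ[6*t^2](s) 12/s^3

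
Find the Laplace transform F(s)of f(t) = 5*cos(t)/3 5*s/(3*(s^2 + 1))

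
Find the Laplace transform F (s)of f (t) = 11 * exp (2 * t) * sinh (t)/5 11/ (5 * ( (s - 2)^2 - 1))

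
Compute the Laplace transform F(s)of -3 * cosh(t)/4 -3 * s/(4 * s^2 - 4)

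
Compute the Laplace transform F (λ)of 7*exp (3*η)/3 7/ (3*(λ - 3))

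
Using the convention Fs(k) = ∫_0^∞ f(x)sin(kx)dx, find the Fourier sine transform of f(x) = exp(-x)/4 k/(4*(k^2 + 1))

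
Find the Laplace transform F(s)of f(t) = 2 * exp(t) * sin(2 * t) 4/((s - 1)^2 + 4)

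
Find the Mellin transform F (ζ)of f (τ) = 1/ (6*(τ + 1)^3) pi*(ζ - 2)*(ζ - 1)/ (12*sin (pi*ζ))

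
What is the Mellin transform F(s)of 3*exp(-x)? 3*gamma(s)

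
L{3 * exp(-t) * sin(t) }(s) 3/((s+1) ^2+1) 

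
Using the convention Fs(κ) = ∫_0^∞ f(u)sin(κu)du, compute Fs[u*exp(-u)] 2*κ/(κ^2 + 1)^2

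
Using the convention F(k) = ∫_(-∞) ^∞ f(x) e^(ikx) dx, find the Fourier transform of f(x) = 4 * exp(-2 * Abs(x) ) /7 16/(7 * (k^2 + 4) ) 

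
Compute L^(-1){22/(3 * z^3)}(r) 11 * r^2/3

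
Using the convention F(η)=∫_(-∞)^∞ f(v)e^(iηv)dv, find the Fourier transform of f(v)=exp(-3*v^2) sqrt(3)*sqrt(pi)*exp(-η^2/12)/3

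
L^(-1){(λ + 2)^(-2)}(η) η * exp(-2 * η)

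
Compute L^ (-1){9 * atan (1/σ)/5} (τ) 9 * sin (τ)/ (5 * τ)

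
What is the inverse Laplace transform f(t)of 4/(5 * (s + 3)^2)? 4 * t * exp(-3 * t)/5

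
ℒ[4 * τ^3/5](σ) 24/(5 * σ^4)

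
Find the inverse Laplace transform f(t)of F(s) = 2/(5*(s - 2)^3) t^2*exp(2*t)/5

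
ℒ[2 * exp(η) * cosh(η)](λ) 2 * (λ - 1)/(λ * (λ - 2))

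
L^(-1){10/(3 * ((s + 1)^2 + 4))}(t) 5 * exp(-t) * sin(2 * t)/3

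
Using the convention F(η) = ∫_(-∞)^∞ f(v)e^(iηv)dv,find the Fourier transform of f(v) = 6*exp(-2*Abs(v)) 24/(η^2 + 4)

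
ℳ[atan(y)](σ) -pi*sec(pi*σ/2)/(2*σ)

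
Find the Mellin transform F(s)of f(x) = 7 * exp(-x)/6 7 * gamma(s)/6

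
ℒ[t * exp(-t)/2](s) 1/(2 * (s + 1)^2)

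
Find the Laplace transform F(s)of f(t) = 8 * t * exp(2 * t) 8/(s - 2)^2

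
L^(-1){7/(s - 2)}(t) 7*exp(2*t)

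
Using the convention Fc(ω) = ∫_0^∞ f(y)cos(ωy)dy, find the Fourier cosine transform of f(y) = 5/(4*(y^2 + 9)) 5*pi*exp(-3*ω)/24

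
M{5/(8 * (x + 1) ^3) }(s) 5 * pi * (s - 2) * (s - 1) /(16 * sin(pi * s) ) 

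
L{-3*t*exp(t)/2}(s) -3/(2*(s - 1)^2)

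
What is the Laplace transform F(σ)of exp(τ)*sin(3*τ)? 3/((σ - 1)^2 + 9)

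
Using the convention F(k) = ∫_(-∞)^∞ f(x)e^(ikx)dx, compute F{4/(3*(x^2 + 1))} 4*pi*exp(-Abs(k))/3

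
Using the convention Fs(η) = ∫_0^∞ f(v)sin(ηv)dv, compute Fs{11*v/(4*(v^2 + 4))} 11*pi*exp(-2*η)/8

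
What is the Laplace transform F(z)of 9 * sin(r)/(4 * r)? 9 * atan(1/z)/4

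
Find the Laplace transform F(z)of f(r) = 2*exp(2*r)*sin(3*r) 6/((z - 2)^2 + 9)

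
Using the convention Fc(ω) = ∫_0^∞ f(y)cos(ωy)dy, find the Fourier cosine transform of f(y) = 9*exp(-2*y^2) 9*sqrt(2)*sqrt(pi)*exp(-ω^2/8)/4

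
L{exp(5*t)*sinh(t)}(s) 1/((s - 5)^2 - 1)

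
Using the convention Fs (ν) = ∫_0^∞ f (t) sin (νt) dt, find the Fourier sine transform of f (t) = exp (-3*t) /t atan (ν/3) 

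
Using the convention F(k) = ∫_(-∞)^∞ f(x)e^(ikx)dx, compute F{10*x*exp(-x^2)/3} 5*I*sqrt(pi)*k*exp(-k^2/4)/3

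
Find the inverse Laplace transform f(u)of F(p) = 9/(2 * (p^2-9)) 3 * sinh(3 * u)/2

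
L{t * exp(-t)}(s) (s+1)^(-2)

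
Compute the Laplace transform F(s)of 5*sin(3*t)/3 5/(s^2 + 9)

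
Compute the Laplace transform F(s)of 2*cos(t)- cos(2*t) 2*s/(s^2 + 1)- s/(s^2 + 4)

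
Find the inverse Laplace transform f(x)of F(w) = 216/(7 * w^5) 9 * x^4/7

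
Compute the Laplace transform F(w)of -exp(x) -1/(w - 1)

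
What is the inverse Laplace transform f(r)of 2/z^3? r^2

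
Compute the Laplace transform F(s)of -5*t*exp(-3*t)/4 -5/(4*(s + 3)^2)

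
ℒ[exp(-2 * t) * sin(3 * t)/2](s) 3/(2 * ((s+2)^2+9))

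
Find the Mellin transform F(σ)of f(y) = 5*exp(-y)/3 5*gamma(σ)/3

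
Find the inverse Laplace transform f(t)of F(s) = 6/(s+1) 6 * exp(-t)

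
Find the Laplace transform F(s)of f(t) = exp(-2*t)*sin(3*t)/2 3/(2*((s + 2)^2 + 9))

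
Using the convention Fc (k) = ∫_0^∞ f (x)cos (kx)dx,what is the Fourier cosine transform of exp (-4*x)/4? 1/ (k^2 + 16)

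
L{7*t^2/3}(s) 14/(3*s^3)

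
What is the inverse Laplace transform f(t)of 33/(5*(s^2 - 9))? 11*sinh(3*t)/5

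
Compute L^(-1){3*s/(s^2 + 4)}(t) 3*cos(2*t)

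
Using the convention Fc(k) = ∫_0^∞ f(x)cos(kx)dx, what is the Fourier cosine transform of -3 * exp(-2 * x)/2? -3/(k^2 + 4)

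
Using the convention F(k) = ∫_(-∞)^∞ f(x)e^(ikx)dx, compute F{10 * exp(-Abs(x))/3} 20/(3 * (k^2 + 1))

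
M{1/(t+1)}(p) pi * csc(pi * p)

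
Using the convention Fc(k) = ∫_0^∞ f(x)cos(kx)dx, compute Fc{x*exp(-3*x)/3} (9 - k^2)/(3*(k^2 + 9)^2)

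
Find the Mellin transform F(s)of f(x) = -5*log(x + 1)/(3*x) 5*pi*csc(pi*s)/(3*(s - 1))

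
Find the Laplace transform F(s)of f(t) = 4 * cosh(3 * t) 4 * s/(s^2-9)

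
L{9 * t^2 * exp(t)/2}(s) 9/(s - 1)^3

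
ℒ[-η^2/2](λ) -1/λ^3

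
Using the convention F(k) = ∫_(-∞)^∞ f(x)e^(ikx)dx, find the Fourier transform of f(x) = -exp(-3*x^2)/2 -sqrt(3)*sqrt(pi)*exp(-k^2/12)/6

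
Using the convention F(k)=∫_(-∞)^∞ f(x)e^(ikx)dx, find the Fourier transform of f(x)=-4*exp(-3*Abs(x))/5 -24/(5*k^2 + 45)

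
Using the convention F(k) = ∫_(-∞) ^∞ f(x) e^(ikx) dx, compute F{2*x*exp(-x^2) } I*sqrt(pi)*k*exp(-k^2/4) 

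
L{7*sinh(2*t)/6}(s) 7/(3*(s^2 - 4))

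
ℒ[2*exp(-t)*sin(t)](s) 2/((s + 1)^2 + 1)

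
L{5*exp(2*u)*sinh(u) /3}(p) 5/(3*((p - 2) ^2 - 1) ) 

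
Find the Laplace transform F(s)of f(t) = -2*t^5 -240/s^6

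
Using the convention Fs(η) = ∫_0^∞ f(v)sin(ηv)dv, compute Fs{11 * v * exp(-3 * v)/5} 66 * η/(5 * (η^2+9)^2)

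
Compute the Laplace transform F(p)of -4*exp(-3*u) -4/(p + 3)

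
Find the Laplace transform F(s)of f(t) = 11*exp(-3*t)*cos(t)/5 11*(s + 3)/(5*((s + 3)^2 + 1))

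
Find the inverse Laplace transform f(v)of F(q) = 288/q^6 12 * v^5/5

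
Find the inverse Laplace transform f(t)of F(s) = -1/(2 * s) -1/2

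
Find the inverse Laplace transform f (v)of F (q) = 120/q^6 v^5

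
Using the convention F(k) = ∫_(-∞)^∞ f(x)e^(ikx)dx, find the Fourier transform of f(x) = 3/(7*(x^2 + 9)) pi*exp(-3*Abs(k))/7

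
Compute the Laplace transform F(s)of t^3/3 2/s^4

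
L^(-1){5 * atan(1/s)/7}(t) 5 * sin(t)/(7 * t)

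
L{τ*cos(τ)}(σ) (σ^2 - 1)/(σ^2 + 1)^2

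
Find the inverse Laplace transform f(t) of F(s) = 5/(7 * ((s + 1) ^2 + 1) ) 5 * exp(-t) * sin(t) /7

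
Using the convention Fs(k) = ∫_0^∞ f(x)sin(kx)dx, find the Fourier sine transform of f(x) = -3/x -3*pi/2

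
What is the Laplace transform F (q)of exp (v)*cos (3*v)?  (q - 1)/ ( (q - 1)^2 + 9)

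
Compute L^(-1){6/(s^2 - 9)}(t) 2 * sinh(3 * t)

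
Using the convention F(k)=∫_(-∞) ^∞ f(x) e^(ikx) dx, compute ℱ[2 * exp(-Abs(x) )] 4/(k^2+1) 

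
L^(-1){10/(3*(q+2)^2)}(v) 10*v*exp(-2*v)/3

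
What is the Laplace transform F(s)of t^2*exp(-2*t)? 2/(s + 2)^3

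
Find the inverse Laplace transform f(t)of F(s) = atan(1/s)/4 sin(t)/(4*t)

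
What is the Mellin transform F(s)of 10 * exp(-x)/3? 10 * gamma(s)/3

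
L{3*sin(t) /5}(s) 3/(5*(s^2 + 1) ) 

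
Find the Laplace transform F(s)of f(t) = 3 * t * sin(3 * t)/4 9 * s/(2 * (s^2 + 9)^2)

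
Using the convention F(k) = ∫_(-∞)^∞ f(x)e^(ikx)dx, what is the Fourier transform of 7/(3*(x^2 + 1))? 7*pi*exp(-Abs(k))/3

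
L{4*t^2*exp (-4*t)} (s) 8/ (s + 4)^3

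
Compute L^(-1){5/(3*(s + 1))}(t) 5*exp(-t)/3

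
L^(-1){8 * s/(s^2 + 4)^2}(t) 2 * t * sin(2 * t)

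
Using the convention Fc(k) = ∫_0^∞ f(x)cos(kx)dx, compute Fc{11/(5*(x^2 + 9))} 11*pi*exp(-3*k)/30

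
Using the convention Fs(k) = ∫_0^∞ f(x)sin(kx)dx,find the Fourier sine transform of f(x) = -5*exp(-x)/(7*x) -5*atan(k)/7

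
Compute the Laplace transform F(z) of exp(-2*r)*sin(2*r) 2/((z + 2) ^2 + 4) 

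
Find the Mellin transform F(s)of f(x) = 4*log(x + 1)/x -4*pi*csc(pi*s)/(s - 1)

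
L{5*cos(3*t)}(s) 5*s/(s^2 + 9)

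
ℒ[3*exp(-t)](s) 3/(s + 1)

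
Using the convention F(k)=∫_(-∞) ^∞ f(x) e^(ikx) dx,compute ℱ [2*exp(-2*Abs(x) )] 8/(k^2 + 4) 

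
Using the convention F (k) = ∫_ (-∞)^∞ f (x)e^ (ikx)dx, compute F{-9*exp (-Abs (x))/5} -18/ (5*k^2 + 5)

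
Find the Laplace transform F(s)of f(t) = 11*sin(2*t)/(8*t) 11*atan(2/s)/8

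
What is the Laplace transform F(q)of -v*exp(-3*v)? -1/(q+3)^2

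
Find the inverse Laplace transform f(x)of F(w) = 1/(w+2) exp(-2 * x)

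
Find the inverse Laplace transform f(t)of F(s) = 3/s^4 t^3/2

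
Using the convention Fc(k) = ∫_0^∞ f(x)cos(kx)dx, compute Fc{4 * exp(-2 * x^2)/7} sqrt(2) * sqrt(pi) * exp(-k^2/8)/7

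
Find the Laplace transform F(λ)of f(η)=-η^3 -6/λ^4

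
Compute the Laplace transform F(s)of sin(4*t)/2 2/(s^2+16)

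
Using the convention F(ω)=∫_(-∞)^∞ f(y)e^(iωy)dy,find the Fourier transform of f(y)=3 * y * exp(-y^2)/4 3 * I * sqrt(pi) * ω * exp(-ω^2/4)/8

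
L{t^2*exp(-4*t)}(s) 2/(s + 4)^3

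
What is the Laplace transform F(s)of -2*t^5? -240/s^6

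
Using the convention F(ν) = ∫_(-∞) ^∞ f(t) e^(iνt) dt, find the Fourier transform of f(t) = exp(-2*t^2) sqrt(2)*sqrt(pi)*exp(-ν^2/8) /2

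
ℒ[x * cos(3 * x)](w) (w^2 - 9)/(w^2 + 9)^2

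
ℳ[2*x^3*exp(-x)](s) 2*gamma(s + 3)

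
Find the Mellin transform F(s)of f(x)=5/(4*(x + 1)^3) 5*pi*(s - 2)*(s - 1)/(8*sin(pi*s))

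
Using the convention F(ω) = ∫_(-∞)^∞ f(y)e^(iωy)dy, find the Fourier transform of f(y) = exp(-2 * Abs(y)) 4/(ω^2+4)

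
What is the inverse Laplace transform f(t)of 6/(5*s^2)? 6*t/5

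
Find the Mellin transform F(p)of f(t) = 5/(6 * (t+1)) 5 * pi * csc(pi * p)/6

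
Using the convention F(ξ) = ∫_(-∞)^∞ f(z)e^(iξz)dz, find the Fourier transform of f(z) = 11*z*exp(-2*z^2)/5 11*sqrt(2)*I*sqrt(pi)*ξ*exp(-ξ^2/8)/40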